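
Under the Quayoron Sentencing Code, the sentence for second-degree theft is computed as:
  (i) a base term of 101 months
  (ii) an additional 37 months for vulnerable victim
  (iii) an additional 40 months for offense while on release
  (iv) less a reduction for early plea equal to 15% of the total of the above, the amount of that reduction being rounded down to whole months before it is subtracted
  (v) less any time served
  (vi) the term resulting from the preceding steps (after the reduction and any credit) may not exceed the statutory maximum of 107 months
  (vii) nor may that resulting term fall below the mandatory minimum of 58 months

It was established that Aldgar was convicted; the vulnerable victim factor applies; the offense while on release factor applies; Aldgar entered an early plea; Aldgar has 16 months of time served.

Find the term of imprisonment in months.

Vulnerable victim enhancement: +37 months
Offense while on release enhancement: +40 months
Adjusted term: 101 months + 37 months + 40 months = 178 months
Early plea reduction: 15% of 178 months = 26 months (rounded down)
After reduction: 178 − 26 = 152 months
Less time served: 152 months − 16 months = 136 months
Cap at 107 months: 136 months exceeds the cap → 107 months
Minimum 58 months: 107 months meets the minimum, no increase.

107 months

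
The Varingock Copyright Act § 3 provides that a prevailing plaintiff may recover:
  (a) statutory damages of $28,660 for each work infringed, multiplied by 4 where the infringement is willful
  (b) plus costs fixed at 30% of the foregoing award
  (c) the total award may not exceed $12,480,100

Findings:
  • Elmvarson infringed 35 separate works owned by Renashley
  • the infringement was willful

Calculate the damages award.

$5,216,120

Statutory damages: 35 × $28,660 = $1,003,100
Multiplied by 4: 4 × $1,003,100 = $4,012,400
Costs: 30% of $4,012,400 = $1,203,720
Award plus costs: $4,012,400 + $1,203,720 = $5,216,120
Cap at $12,480,100: $5,216,120 is within the cap, no reduction.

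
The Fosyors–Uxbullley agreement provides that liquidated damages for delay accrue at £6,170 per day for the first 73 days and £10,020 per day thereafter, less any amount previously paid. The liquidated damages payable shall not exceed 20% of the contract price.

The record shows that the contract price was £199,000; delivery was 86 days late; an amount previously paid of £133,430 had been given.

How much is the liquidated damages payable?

First 73 days: 73 × £6,170 = £450,410
Remaining days: (86 − 73) × £10,020 = £130,260
Accrued per-day damages: £450,410 + £130,260 = £580,670
Less amount previously paid: £580,670 − £133,430 = £447,240
Cap: 20% of £199,000 = £39,800
Cap at £39,800: £447,240 exceeds the cap → £39,800

£39,800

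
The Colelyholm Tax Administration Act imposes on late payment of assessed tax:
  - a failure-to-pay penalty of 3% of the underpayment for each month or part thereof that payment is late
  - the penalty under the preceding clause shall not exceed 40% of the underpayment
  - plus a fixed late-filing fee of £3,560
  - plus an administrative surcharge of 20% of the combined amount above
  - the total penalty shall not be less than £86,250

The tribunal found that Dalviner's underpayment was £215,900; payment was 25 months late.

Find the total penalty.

£107,904

Accrued rate: 3% × 25 = 75%, capped at 40% → 40%
Failure-to-pay penalty: 40% of £215,900 = £86,360
Penalty before surcharge: £86,360 + £3,560 = £89,920
Administrative surcharge: 20% of £89,920 = £17,984
Total penalty: £89,920 + £17,984 = £107,904
Minimum £86,250: £107,904 meets the minimum, no increase.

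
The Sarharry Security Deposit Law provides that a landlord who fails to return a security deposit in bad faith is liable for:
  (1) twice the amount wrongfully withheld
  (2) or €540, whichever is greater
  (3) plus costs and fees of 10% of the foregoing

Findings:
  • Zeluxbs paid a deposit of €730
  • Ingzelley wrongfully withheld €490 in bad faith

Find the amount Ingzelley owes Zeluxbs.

€1,078

Doubled: 2 × €490 = €980
Minimum €540: €980 meets the minimum, no increase.
Costs and fees: 10% of €980 = €98
Total recovery: €980 + €98 = €1,078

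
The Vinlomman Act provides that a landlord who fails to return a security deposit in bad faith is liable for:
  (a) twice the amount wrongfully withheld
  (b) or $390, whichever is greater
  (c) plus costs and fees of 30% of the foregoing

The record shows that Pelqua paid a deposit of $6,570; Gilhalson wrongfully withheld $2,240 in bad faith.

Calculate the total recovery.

Doubled: 2 × $2,240 = $4,480
Minimum $390: $4,480 meets the minimum, no increase.
Costs and fees: 30% of $4,480 = $1,344
Total recovery: $4,480 + $1,344 = $5,824

$5,824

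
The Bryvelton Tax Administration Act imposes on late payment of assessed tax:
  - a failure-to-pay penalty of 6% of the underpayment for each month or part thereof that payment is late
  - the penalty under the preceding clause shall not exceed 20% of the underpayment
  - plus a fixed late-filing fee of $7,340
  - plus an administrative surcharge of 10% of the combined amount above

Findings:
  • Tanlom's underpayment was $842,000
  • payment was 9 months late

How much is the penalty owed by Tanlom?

Accrued rate: 6% × 9 = 54%, capped at 20% → 20%
Failure-to-pay penalty: 20% of $842,000 = $168,400
Penalty before surcharge: $168,400 + $7,340 = $175,740
Administrative surcharge: 10% of $175,740 = $17,574
Total penalty: $175,740 + $17,574 = $193,314

$193,314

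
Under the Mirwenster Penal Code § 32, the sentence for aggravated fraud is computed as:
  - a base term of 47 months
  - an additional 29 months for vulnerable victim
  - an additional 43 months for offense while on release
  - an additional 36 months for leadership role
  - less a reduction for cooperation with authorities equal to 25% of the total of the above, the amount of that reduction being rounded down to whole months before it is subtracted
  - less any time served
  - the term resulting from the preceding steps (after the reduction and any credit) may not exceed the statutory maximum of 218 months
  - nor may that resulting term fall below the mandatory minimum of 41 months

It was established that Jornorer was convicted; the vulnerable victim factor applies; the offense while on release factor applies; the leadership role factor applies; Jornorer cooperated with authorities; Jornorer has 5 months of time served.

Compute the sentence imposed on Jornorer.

112 months

Vulnerable victim enhancement: +29 months
Offense while on release enhancement: +43 months
Leadership role enhancement: +36 months
Adjusted term: 47 months + 29 months + 43 months + 36 months = 155 months
Cooperation with authorities reduction: 25% of 155 months = 38 months (rounded down)
After reduction: 155 − 38 = 117 months
Less time served: 117 months − 5 months = 112 months
Cap at 218 months: 112 months is within the cap, no reduction.
Minimum 41 months: 112 months meets the minimum, no increase.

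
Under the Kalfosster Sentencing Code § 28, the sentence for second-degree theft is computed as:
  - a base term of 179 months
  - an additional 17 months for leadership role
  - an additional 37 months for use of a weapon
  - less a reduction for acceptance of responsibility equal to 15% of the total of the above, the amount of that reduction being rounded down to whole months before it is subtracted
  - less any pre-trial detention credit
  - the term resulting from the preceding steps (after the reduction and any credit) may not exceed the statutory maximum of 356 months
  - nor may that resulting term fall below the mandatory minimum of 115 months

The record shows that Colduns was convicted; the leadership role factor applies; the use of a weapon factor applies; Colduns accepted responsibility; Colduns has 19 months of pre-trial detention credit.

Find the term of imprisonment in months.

180 months

Leadership role enhancement: +17 months
Use of a weapon enhancement: +37 months
Adjusted term: 179 months + 17 months + 37 months = 233 months
Acceptance of responsibility reduction: 15% of 233 months = 34 months (rounded down)
After reduction: 233 − 34 = 199 months
Less pre-trial detention credit: 199 months − 19 months = 180 months
Cap at 356 months: 180 months is within the cap, no reduction.
Minimum 115 months: 180 months meets the minimum, no increase.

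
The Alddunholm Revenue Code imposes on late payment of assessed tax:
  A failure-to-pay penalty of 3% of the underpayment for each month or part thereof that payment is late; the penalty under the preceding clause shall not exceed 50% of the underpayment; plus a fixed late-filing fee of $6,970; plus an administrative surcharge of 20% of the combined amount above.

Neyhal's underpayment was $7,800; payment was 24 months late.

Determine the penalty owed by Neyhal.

Accrued rate: 3% × 24 = 72%, capped at 50% → 50%
Failure-to-pay penalty: 50% of $7,800 = $3,900
Penalty before surcharge: $3,900 + $6,970 = $10,870
Administrative surcharge: 20% of $10,870 = $2,174
Total penalty: $10,870 + $2,174 = $13,044

Penalty: $13,044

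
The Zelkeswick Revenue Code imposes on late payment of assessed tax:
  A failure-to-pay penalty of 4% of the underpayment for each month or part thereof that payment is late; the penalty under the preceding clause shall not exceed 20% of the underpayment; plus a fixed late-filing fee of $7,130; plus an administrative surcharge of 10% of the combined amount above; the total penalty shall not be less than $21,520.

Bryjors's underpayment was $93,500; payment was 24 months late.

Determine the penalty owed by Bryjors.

$28,413

Accrued rate: 4% × 24 = 96%, capped at 20% → 20%
Failure-to-pay penalty: 20% of $93,500 = $18,700
Penalty before surcharge: $18,700 + $7,130 = $25,830
Administrative surcharge: 10% of $25,830 = $2,583
Total penalty: $25,830 + $2,583 = $28,413
Minimum $21,520: $28,413 meets the minimum, no increase.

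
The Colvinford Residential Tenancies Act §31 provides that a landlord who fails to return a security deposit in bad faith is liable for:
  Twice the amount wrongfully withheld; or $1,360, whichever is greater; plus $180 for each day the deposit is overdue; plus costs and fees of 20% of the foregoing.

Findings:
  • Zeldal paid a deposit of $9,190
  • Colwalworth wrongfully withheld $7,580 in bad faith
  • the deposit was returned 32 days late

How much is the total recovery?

$25,104

Doubled: 2 × $7,580 = $15,160
Minimum $1,360: $15,160 meets the minimum, no increase.
Late-return penalty: 32 × $180 = $5,760
Damages plus late penalty: $15,160 + $5,760 = $20,920
Costs and fees: 20% of $20,920 = $4,184
Total recovery: $20,920 + $4,184 = $25,104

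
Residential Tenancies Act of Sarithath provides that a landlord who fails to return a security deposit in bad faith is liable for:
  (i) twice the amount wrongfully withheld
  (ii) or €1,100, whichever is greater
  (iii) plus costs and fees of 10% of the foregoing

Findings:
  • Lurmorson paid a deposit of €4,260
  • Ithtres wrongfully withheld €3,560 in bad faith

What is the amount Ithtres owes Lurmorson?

€7,832

Doubled: 2 × €3,560 = €7,120
Minimum €1,100: €7,120 meets the minimum, no increase.
Costs and fees: 10% of €7,120 = €712
Total recovery: €7,120 + €712 = €7,832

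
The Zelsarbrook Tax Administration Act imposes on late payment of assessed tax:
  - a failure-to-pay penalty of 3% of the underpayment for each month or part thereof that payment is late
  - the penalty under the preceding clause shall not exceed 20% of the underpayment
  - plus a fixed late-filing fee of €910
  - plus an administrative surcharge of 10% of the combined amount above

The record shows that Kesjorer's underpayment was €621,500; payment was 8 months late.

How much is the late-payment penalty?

€137,731

Accrued rate: 3% × 8 = 24%, capped at 20% → 20%
Failure-to-pay penalty: 20% of €621,500 = €124,300
Penalty before surcharge: €124,300 + €910 = €125,210
Administrative surcharge: 10% of €125,210 = €12,521
Total penalty: €125,210 + €12,521 = €137,731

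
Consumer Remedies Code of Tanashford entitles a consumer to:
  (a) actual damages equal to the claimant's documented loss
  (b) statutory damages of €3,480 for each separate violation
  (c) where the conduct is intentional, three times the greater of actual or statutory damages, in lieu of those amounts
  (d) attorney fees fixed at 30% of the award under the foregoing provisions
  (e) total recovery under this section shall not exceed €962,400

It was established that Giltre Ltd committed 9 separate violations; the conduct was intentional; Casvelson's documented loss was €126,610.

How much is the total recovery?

€493,779

Statutory damages: 9 × €3,480 = €31,320
Greater of actual damages (€126,610) or statutory damages (€31,320): €126,610
Trebled: 3 × €126,610 = €379,830
Attorney fees: 30% of €379,830 = €113,949
Total before cap: €379,830 + €113,949 = €493,779
Cap at €962,400: €493,779 is within the cap, no reduction.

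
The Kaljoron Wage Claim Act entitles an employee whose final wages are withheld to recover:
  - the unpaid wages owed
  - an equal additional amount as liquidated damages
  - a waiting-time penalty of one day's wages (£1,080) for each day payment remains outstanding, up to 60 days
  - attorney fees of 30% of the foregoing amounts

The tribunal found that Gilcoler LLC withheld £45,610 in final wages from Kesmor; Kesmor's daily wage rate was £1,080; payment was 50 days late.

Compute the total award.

Liquidated damages (equal amount): £45,610
Penalty days: min(50, 60) = 50
Waiting-time penalty: 50 × £1,080 = £54,000
Subtotal: £45,610 + £45,610 + £54,000 = £145,220
Attorney fees: 30% of £145,220 = £43,566
Total award: £145,220 + £43,566 = £188,786

Total award: £188,786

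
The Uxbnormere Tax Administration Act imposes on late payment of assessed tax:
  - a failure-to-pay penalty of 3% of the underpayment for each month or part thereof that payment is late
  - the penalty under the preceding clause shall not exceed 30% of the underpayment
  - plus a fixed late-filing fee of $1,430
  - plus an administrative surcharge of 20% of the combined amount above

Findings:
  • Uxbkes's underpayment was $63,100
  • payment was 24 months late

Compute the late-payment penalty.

Accrued rate: 3% × 24 = 72%, capped at 30% → 30%
Failure-to-pay penalty: 30% of $63,100 = $18,930
Penalty before surcharge: $18,930 + $1,430 = $20,360
Administrative surcharge: 20% of $20,360 = $4,072
Total penalty: $20,360 + $4,072 = $24,432

Penalty: $24,432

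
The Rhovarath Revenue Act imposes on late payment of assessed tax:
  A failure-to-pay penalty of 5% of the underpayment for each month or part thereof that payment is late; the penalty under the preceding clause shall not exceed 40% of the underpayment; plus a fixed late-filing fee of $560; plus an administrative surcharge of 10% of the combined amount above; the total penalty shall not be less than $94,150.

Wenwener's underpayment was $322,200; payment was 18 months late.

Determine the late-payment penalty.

Accrued rate: 5% × 18 = 90%, capped at 40% → 40%
Failure-to-pay penalty: 40% of $322,200 = $128,880
Penalty before surcharge: $128,880 + $560 = $129,440
Administrative surcharge: 10% of $129,440 = $12,944
Total penalty: $129,440 + $12,944 = $142,384
Minimum $94,150: $142,384 meets the minimum, no increase.

$142,384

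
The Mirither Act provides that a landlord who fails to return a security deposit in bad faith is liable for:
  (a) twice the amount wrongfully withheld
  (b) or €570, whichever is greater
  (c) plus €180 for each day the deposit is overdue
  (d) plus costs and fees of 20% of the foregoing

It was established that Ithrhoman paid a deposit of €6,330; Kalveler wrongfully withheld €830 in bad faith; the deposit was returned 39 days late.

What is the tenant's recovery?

Doubled: 2 × €830 = €1,660
Minimum €570: €1,660 meets the minimum, no increase.
Late-return penalty: 39 × €180 = €7,020
Damages plus late penalty: €1,660 + €7,020 = €8,680
Costs and fees: 20% of €8,680 = €1,736
Total recovery: €8,680 + €1,736 = €10,416

€10,416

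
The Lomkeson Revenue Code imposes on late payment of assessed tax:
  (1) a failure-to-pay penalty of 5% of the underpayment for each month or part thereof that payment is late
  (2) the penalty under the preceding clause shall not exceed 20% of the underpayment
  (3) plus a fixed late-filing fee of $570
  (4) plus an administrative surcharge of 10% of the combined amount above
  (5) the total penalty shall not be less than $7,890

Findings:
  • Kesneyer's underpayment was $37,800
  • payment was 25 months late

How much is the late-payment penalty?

Accrued rate: 5% × 25 = 125%, capped at 20% → 20%
Failure-to-pay penalty: 20% of $37,800 = $7,560
Penalty before surcharge: $7,560 + $570 = $8,130
Administrative surcharge: 10% of $8,130 = $813
Total penalty: $8,130 + $813 = $8,943
Minimum $7,890: $8,943 meets the minimum, no increase.

Penalty: $8,943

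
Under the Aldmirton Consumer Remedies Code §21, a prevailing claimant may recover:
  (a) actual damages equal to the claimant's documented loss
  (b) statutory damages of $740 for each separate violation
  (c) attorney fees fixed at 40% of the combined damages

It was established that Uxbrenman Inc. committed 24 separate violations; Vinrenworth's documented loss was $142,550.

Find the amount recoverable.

Statutory damages: 24 × $740 = $17,760
Combined damages: $142,550 + $17,760 = $160,310
Attorney fees: 40% of $160,310 = $64,124
Total recovery: $160,310 + $64,124 = $224,434

$224,434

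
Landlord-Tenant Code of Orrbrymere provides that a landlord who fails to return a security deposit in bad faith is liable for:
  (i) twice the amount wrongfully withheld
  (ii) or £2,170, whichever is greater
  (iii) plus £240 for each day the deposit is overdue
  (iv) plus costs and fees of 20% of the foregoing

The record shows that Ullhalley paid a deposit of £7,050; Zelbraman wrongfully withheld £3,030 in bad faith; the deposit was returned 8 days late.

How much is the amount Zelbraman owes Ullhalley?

£9,576

Doubled: 2 × £3,030 = £6,060
Minimum £2,170: £6,060 meets the minimum, no increase.
Late-return penalty: 8 × £240 = £1,920
Damages plus late penalty: £6,060 + £1,920 = £7,980
Costs and fees: 20% of £7,980 = £1,596
Total recovery: £7,980 + £1,596 = £9,576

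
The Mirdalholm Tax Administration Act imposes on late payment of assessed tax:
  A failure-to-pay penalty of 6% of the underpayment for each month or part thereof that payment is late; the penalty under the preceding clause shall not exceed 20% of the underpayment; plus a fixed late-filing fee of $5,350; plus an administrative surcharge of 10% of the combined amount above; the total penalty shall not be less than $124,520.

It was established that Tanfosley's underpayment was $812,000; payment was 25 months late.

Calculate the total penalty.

Accrued rate: 6% × 25 = 150%, capped at 20% → 20%
Failure-to-pay penalty: 20% of $812,000 = $162,400
Penalty before surcharge: $162,400 + $5,350 = $167,750
Administrative surcharge: 10% of $167,750 = $16,775
Total penalty: $167,750 + $16,775 = $184,525
Minimum $124,520: $184,525 meets the minimum, no increase.

Penalty: $184,525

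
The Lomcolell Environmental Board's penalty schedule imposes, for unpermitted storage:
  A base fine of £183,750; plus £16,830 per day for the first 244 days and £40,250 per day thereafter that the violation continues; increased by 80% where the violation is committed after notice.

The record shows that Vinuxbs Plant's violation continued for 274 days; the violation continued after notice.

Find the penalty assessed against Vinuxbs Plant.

£9,895,986

First 244 days: 244 × £16,830 = £4,106,520
Remaining days: (274 − 244) × £40,250 = £1,207,500
Per-day component: £4,106,520 + £1,207,500 = £5,314,020
Base plus per-day: £183,750 + £5,314,020 = £5,497,770
Enhancement: 80% of £5,497,770 = £4,398,216
Enhanced fine: £5,497,770 + £4,398,216 = £9,895,986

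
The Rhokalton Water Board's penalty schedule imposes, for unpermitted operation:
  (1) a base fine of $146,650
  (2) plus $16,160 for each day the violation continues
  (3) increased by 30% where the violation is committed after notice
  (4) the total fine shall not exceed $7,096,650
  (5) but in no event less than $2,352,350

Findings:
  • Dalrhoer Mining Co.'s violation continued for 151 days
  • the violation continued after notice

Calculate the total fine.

$3,362,853

Per-day component: 151 × $16,160 = $2,440,160
Base plus per-day: $146,650 + $2,440,160 = $2,586,810
Enhancement: 30% of $2,586,810 = $776,043
Enhanced fine: $2,586,810 + $776,043 = $3,362,853
Cap at $7,096,650: $3,362,853 is within the cap, no reduction.
Minimum $2,352,350: $3,362,853 meets the minimum, no increase.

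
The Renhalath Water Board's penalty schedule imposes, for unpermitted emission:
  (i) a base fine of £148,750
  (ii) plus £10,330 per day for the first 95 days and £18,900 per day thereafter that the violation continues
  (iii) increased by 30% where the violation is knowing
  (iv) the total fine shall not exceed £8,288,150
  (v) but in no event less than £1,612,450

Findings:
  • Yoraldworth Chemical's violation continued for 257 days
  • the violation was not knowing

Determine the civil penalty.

First 95 days: 95 × £10,330 = £981,350
Remaining days: (257 − 95) × £18,900 = £3,061,800
Per-day component: £981,350 + £3,061,800 = £4,043,150
Base plus per-day: £148,750 + £4,043,150 = £4,191,900
The violation was not knowing: no 30% increase.
Cap at £8,288,150: £4,191,900 is within the cap, no reduction.
Minimum £1,612,450: £4,191,900 meets the minimum, no increase.

Civil penalty: £4,191,900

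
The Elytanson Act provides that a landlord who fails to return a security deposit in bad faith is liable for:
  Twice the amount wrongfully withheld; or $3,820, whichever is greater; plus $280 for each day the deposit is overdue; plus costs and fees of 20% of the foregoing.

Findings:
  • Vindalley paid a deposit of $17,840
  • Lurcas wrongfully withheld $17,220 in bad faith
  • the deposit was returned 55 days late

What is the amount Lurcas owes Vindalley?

$59,808

Doubled: 2 × $17,220 = $34,440
Minimum $3,820: $34,440 meets the minimum, no increase.
Late-return penalty: 55 × $280 = $15,400
Damages plus late penalty: $34,440 + $15,400 = $49,840
Costs and fees: 20% of $49,840 = $9,968
Total recovery: $49,840 + $9,968 = $59,808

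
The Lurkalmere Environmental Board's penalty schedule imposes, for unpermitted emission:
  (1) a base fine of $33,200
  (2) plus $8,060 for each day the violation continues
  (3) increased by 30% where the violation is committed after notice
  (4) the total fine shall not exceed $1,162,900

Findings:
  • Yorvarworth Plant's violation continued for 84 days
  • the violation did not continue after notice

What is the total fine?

$710,240

Per-day component: 84 × $8,060 = $677,040
Base plus per-day: $33,200 + $677,040 = $710,240
The violation did not continue after notice: no 30% increase.
Cap at $1,162,900: $710,240 is within the cap, no reduction.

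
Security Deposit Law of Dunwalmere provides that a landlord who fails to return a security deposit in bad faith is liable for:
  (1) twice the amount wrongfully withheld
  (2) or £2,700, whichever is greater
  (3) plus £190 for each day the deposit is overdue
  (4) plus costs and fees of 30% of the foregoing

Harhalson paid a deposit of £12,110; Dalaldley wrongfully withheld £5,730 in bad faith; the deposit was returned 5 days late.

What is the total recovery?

Doubled: 2 × £5,730 = £11,460
Minimum £2,700: £11,460 meets the minimum, no increase.
Late-return penalty: 5 × £190 = £950
Damages plus late penalty: £11,460 + £950 = £12,410
Costs and fees: 30% of £12,410 = £3,723
Total recovery: £12,410 + £3,723 = £16,133

£16,133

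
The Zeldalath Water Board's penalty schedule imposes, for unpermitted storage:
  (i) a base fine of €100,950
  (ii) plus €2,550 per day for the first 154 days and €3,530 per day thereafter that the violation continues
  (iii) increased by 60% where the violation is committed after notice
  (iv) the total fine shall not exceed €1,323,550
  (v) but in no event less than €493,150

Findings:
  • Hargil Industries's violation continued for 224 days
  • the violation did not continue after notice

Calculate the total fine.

First 154 days: 154 × €2,550 = €392,700
Remaining days: (224 − 154) × €3,530 = €247,100
Per-day component: €392,700 + €247,100 = €639,800
Base plus per-day: €100,950 + €639,800 = €740,750
The violation did not continue after notice: no 60% increase.
Cap at €1,323,550: €740,750 is within the cap, no reduction.
Minimum €493,150: €740,750 meets the minimum, no increase.

Civil penalty: €740,750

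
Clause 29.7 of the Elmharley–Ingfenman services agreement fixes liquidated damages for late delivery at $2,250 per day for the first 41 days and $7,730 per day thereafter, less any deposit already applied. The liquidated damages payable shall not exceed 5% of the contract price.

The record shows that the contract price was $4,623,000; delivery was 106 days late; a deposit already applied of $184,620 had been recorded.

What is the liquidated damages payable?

First 41 days: 41 × $2,250 = $92,250
Remaining days: (106 − 41) × $7,730 = $502,450
Accrued per-day damages: $92,250 + $502,450 = $594,700
Less deposit already applied: $594,700 − $184,620 = $410,080
Cap: 5% of $4,623,000 = $231,150
Cap at $231,150: $410,080 exceeds the cap → $231,150

Liquidated damages: $231,150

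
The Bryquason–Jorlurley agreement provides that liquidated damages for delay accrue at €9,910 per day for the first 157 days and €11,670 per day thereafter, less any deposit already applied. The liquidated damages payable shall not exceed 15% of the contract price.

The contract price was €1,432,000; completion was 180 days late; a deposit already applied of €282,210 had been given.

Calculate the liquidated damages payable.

First 157 days: 157 × €9,910 = €1,555,870
Remaining days: (180 − 157) × €11,670 = €268,410
Accrued per-day damages: €1,555,870 + €268,410 = €1,824,280
Less deposit already applied: €1,824,280 − €282,210 = €1,542,070
Cap: 15% of €1,432,000 = €214,800
Cap at €214,800: €1,542,070 exceeds the cap → €214,800

€214,800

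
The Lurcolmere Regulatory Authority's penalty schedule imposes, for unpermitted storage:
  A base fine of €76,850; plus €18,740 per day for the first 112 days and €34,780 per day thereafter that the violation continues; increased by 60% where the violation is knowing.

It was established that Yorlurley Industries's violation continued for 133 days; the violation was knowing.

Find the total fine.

€4,649,776

First 112 days: 112 × €18,740 = €2,098,880
Remaining days: (133 − 112) × €34,780 = €730,380
Per-day component: €2,098,880 + €730,380 = €2,829,260
Base plus per-day: €76,850 + €2,829,260 = €2,906,110
Enhancement: 60% of €2,906,110 = €1,743,666
Enhanced fine: €2,906,110 + €1,743,666 = €4,649,776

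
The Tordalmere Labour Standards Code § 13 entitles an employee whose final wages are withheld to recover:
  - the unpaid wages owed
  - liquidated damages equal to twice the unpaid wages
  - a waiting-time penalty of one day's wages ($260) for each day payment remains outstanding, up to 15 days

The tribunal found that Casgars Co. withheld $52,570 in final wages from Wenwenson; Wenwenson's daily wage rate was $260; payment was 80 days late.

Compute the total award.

$161,610

Doubled: 2 × $52,570 = $105,140
Penalty days: min(80, 15) = 15
Waiting-time penalty: 15 × $260 = $3,900
Total award: $52,570 + $105,140 + $3,900 = $161,610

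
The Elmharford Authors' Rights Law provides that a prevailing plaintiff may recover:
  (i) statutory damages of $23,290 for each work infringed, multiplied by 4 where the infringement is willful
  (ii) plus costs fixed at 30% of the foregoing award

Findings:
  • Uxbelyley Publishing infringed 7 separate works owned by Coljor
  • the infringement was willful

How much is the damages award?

$847,756

Statutory damages: 7 × $23,290 = $163,030
Multiplied by 4: 4 × $163,030 = $652,120
Costs: 30% of $652,120 = $195,636
Award plus costs: $652,120 + $195,636 = $847,756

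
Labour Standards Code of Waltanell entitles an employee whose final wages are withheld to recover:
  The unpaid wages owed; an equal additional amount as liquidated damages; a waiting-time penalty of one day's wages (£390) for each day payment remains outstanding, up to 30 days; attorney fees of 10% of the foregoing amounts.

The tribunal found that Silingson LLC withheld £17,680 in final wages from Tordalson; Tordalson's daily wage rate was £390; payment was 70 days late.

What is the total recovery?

Liquidated damages (equal amount): £17,680
Penalty days: min(70, 30) = 30
Waiting-time penalty: 30 × £390 = £11,700
Subtotal: £17,680 + £17,680 + £11,700 = £47,060
Attorney fees: 10% of £47,060 = £4,706
Total award: £47,060 + £4,706 = £51,766

£51,766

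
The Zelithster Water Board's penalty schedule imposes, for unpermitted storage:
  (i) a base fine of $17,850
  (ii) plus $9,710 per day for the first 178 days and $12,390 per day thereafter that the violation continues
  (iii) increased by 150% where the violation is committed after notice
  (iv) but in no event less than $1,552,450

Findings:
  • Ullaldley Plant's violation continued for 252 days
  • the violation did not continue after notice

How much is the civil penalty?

First 178 days: 178 × $9,710 = $1,728,380
Remaining days: (252 − 178) × $12,390 = $916,860
Per-day component: $1,728,380 + $916,860 = $2,645,240
Base plus per-day: $17,850 + $2,645,240 = $2,663,090
The violation did not continue after notice: no 150% increase.
Minimum $1,552,450: $2,663,090 meets the minimum, no increase.

$2,663,090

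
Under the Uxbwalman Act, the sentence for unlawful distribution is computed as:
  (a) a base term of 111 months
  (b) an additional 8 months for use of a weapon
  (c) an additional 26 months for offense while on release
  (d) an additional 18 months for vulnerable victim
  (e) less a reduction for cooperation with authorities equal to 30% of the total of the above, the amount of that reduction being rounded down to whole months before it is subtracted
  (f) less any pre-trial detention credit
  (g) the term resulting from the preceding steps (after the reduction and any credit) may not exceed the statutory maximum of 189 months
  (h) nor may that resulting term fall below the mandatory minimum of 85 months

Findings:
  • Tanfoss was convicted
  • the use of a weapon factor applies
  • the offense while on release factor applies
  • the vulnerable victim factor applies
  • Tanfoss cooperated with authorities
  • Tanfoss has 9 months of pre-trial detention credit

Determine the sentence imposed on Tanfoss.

106 months

Use of a weapon enhancement: +8 months
Offense while on release enhancement: +26 months
Vulnerable victim enhancement: +18 months
Adjusted term: 111 months + 8 months + 26 months + 18 months = 163 months
Cooperation with authorities reduction: 30% of 163 months = 48 months (rounded down)
After reduction: 163 − 48 = 115 months
Less pre-trial detention credit: 115 months − 9 months = 106 months
Cap at 189 months: 106 months is within the cap, no reduction.
Minimum 85 months: 106 months meets the minimum, no increase.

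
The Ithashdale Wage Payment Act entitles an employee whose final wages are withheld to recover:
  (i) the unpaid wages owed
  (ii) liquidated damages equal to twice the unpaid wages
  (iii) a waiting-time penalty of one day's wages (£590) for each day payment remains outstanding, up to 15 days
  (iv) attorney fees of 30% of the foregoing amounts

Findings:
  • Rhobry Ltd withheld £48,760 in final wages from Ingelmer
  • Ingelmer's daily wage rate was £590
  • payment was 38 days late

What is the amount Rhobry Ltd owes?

£201,669

Doubled: 2 × £48,760 = £97,520
Penalty days: min(38, 15) = 15
Waiting-time penalty: 15 × £590 = £8,850
Subtotal: £48,760 + £97,520 + £8,850 = £155,130
Attorney fees: 30% of £155,130 = £46,539
Total award: £155,130 + £46,539 = £201,669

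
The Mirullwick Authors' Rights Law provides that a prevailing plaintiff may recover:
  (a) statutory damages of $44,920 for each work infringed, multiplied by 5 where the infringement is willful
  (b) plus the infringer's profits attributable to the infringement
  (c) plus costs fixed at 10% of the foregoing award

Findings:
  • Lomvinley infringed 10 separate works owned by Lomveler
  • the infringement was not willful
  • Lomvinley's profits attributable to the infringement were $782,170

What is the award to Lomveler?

Statutory damages: 10 × $44,920 = $449,200
Infringement not willful: no ×5 enhancement.
Combined award: $449,200 + $782,170 = $1,231,370
Costs: 10% of $1,231,370 = $123,137
Award plus costs: $1,231,370 + $123,137 = $1,354,507

$1,354,507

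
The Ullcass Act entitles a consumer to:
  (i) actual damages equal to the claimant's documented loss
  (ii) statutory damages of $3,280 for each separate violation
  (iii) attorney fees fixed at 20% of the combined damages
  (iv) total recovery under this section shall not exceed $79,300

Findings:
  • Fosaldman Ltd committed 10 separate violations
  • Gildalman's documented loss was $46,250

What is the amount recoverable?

Statutory damages: 10 × $3,280 = $32,800
Combined damages: $46,250 + $32,800 = $79,050
Attorney fees: 20% of $79,050 = $15,810
Total before cap: $79,050 + $15,810 = $94,860
Cap at $79,300: $94,860 exceeds the cap → $79,300

Total recovery: $79,300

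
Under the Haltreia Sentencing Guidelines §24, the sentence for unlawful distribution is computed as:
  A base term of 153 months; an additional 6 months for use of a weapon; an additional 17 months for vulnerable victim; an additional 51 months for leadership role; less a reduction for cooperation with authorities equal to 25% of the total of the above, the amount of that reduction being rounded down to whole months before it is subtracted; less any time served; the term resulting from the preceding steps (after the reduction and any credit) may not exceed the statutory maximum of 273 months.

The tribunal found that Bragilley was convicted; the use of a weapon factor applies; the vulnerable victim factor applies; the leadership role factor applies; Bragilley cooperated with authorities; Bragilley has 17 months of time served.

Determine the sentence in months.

154 months

Use of a weapon enhancement: +6 months
Vulnerable victim enhancement: +17 months
Leadership role enhancement: +51 months
Adjusted term: 153 months + 6 months + 17 months + 51 months = 227 months
Cooperation with authorities reduction: 25% of 227 months = 56 months (rounded down)
After reduction: 227 − 56 = 171 months
Less time served: 171 months − 17 months = 154 months
Cap at 273 months: 154 months is within the cap, no reduction.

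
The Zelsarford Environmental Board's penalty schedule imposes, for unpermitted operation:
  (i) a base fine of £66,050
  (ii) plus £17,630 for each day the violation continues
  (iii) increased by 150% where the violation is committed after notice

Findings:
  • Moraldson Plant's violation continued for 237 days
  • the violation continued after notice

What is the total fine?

Per-day component: 237 × £17,630 = £4,178,310
Base plus per-day: £66,050 + £4,178,310 = £4,244,360
Enhancement: 150% of £4,244,360 = £6,366,540
Enhanced fine: £4,244,360 + £6,366,540 = £10,610,900

£10,610,900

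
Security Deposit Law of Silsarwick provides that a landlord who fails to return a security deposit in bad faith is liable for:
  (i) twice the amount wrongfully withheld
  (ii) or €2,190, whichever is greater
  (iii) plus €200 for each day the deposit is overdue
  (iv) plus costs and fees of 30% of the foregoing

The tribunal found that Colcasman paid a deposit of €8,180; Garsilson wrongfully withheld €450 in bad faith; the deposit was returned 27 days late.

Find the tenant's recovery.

€9,867

Doubled: 2 × €450 = €900
Minimum €2,190: €900 is below the minimum → €2,190
Late-return penalty: 27 × €200 = €5,400
Damages plus late penalty: €2,190 + €5,400 = €7,590
Costs and fees: 30% of €7,590 = €2,277
Total recovery: €7,590 + €2,277 = €9,867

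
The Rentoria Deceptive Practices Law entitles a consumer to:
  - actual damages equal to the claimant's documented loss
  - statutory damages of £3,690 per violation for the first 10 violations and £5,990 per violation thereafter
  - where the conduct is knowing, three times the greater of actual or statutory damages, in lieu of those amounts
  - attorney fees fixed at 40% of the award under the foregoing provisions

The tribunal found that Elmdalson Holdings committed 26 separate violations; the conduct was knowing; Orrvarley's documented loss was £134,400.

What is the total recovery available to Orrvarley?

Total recovery: £564,480

First 10 violations: 10 × £3,690 = £36,900
Remaining violations: (26 − 10) × £5,990 = £95,840
Statutory damages: £36,900 + £95,840 = £132,740
Greater of actual damages (£134,400) or statutory damages (£132,740): £134,400
Trebled: 3 × £134,400 = £403,200
Attorney fees: 40% of £403,200 = £161,280
Total recovery: £403,200 + £161,280 = £564,480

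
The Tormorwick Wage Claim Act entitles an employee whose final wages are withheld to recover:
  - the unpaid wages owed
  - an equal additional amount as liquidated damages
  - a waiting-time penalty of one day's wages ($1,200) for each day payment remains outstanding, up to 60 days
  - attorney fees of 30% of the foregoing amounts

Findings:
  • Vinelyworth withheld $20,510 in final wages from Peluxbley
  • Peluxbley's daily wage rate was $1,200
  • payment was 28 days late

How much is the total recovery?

$97,006

Liquidated damages (equal amount): $20,510
Penalty days: min(28, 60) = 28
Waiting-time penalty: 28 × $1,200 = $33,600
Subtotal: $20,510 + $20,510 + $33,600 = $74,620
Attorney fees: 30% of $74,620 = $22,386
Total award: $74,620 + $22,386 = $97,006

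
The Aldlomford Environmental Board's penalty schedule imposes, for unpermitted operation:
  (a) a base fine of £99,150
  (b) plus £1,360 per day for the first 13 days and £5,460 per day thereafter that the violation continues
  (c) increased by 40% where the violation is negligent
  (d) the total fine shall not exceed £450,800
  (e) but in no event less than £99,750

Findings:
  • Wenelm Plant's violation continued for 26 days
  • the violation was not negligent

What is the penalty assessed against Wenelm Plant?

£187,810

First 13 days: 13 × £1,360 = £17,680
Remaining days: (26 − 13) × £5,460 = £70,980
Per-day component: £17,680 + £70,980 = £88,660
Base plus per-day: £99,150 + £88,660 = £187,810
The violation was not negligent: no 40% increase.
Cap at £450,800: £187,810 is within the cap, no reduction.
Minimum £99,750: £187,810 meets the minimum, no increase.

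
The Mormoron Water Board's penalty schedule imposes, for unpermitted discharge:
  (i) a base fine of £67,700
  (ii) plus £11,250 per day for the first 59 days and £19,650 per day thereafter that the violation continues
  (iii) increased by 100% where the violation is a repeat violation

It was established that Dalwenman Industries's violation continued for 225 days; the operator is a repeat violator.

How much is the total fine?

First 59 days: 59 × £11,250 = £663,750
Remaining days: (225 − 59) × £19,650 = £3,261,900
Per-day component: £663,750 + £3,261,900 = £3,925,650
Base plus per-day: £67,700 + £3,925,650 = £3,993,350
Enhancement: 100% of £3,993,350 = £3,993,350
Enhanced fine: £3,993,350 + £3,993,350 = £7,986,700

£7,986,700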